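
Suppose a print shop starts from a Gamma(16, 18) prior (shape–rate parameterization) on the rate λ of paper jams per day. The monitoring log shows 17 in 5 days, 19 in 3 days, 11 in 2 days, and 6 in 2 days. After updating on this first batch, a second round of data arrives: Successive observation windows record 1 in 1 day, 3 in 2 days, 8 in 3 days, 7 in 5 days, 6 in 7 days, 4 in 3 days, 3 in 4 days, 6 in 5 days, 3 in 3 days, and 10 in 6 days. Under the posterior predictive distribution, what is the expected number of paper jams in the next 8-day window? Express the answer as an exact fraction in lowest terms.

320/23

Total count: 17 + 19 + 11 + 6 = 53.
Total exposure: 5 + 3 + 2 + 2 = 12 days.
After the first batch: Gamma(16 + 53, 18 + 12) = Gamma(69, 30).
Total count: 1 + 3 + 8 + 7 + 6 + 4 + 3 + 6 + 3 + 10 = 51.
Total exposure: 1 + 2 + 3 + 5 + 7 + 3 + 4 + 5 + 3 + 6 = 39 days.
After the second batch: Gamma(69 + 51, 30 + 39) = Gamma(120, 69).
Predictive mean over an 8-day window = T·E[λ|data] = 8·120/69 = 320/23.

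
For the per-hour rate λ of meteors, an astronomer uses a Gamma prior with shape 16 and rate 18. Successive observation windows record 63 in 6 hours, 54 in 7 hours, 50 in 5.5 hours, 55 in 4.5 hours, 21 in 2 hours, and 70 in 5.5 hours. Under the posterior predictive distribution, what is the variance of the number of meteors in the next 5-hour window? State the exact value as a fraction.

Total count: 63 + 54 + 50 + 55 + 21 + 70 = 313.
Total exposure: 6 + 7 + 5.5 + 4.5 + 2 + 5.5 = 30.5 hours.
Conjugate update: add total count to the shape and total exposure to the rate, giving Gamma(329, 97/2).
The posterior predictive for a window of length T is Negative Binomial with variance T·α'·(β'+T)/β'² = 5·329·(107/2)/(9409/4) = 352030/9409.

352030/9409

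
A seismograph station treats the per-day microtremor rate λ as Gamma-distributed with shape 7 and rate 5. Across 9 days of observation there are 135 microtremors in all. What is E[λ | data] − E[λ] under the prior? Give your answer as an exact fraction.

306/35

Total count 135 over total exposure 9 days.
Posterior: α' = 7 + 135 = 142, β' = 5 + 9 = 14.
Posterior mean = 142/14 = 71/7; prior mean = 7/5 = 7/5. Difference = 71/7 − 7/5 = 306/35.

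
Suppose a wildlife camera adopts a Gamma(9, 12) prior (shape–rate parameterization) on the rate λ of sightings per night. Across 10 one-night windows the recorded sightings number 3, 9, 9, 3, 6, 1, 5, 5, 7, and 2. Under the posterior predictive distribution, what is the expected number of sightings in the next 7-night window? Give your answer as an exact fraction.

Total count: 3 + 9 + 9 + 3 + 6 + 1 + 5 + 5 + 7 + 2 = 50.
Total exposure: 10 nights.
Conjugate update: add total count to the shape and total exposure to the rate, giving Gamma(59, 22).
Predictive mean over a 7-night window = T·E[λ|data] = 7·59/22 = 413/22.

413/22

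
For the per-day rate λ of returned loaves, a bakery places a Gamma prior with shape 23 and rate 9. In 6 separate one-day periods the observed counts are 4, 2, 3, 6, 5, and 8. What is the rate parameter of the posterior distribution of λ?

15

Total count: 4 + 2 + 3 + 6 + 5 + 8 = 28.
Total exposure: 6 days.
Conjugate update: add total count to the shape and total exposure to the rate, giving Gamma(51, 15).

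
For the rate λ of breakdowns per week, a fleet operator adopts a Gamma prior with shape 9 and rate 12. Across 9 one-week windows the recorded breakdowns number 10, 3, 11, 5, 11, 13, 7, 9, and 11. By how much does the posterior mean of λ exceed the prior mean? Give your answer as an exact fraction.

Total count: 10 + 3 + 11 + 5 + 11 + 13 + 7 + 9 + 11 = 80.
Total exposure: 9 weeks.
Conjugate update: add total count to the shape and total exposure to the rate, giving Gamma(89, 21).
Posterior mean = 89/21 = 89/21; prior mean = 9/12 = 3/4. Difference = 89/21 − 3/4 = 293/84.

293/84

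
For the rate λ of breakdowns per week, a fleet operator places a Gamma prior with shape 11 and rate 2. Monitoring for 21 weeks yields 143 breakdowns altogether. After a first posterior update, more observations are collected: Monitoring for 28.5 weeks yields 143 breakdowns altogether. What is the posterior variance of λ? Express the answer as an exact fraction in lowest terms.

1188/10609

Total count 143 over total exposure 21 weeks.
After the first batch: Gamma(11 + 143, 2 + 21) = Gamma(154, 23).
Total count 143 over total exposure 28.5 weeks.
After the second batch: Gamma(154 + 143, 23 + 28.5) = Gamma(297, 103/2).
Posterior variance = α'/β'² = 297/(10609/4) = 1188/10609.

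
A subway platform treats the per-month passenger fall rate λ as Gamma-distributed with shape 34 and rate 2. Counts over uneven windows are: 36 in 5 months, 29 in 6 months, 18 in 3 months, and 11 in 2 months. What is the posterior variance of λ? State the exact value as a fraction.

32/81

Total count: 36 + 29 + 18 + 11 = 94.
Total exposure: 5 + 6 + 3 + 2 = 16 months.
Conjugate update: add total count to the shape and total exposure to the rate, giving Gamma(128, 18).
Posterior variance = α'/β'² = 128/324 = 32/81.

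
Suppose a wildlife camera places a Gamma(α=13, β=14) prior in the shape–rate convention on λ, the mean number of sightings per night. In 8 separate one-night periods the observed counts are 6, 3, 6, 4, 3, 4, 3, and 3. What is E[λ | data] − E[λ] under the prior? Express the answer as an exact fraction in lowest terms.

86/77

Total count: 6 + 3 + 6 + 4 + 3 + 4 + 3 + 3 = 32.
Total exposure: 8 nights.
Gamma(α, β) with Poisson data over total exposure Σt gives posterior Gamma(α+Σx, β+Σt) = Gamma(45, 22).
Posterior mean = 45/22 = 45/22; prior mean = 13/14 = 13/14. Difference = 45/22 − 13/14 = 86/77.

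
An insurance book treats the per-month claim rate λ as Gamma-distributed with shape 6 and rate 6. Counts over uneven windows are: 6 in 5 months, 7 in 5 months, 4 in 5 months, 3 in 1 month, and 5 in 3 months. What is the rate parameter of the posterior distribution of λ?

Total count: 6 + 7 + 4 + 3 + 5 = 25.
Total exposure: 5 + 5 + 5 + 1 + 3 = 19 months.
Gamma(α, β) with Poisson data over total exposure Σt gives posterior Gamma(α+Σx, β+Σt) = Gamma(31, 25).

25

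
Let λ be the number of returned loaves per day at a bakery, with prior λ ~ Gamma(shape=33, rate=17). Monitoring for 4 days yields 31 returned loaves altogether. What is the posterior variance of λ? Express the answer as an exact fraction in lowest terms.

64/441

Total count 31 over total exposure 4 days.
Gamma(α, β) with Poisson data over total exposure Σt gives posterior Gamma(α+Σx, β+Σt) = Gamma(64, 21).
Posterior variance = α'/β'² = 64/441.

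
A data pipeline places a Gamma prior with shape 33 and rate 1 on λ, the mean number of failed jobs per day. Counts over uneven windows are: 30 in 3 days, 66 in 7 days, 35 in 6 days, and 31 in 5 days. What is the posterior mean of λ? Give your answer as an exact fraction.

195/22

Total count: 30 + 66 + 35 + 31 = 162.
Total exposure: 3 + 7 + 6 + 5 = 21 days.
Gamma(α, β) with Poisson data over total exposure Σt gives posterior Gamma(α+Σx, β+Σt) = Gamma(195, 22).
Posterior mean = α'/β' = 195/22.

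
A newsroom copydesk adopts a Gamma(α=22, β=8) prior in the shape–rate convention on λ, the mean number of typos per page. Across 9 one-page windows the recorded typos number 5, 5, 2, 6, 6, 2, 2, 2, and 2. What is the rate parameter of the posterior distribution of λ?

Total count: 5 + 5 + 2 + 6 + 6 + 2 + 2 + 2 + 2 = 32.
Total exposure: 9 pages.
Conjugate update: add total count to the shape and total exposure to the rate, giving Gamma(54, 17).

17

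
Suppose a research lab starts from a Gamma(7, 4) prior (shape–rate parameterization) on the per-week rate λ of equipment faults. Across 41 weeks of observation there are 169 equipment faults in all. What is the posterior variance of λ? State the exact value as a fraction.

Total count 169 over total exposure 41 weeks.
The Gamma prior is conjugate for the Poisson rate, so λ | data ~ Gamma(7+169, 4+41) = Gamma(176, 45).
Posterior variance = α'/β'² = 176/2025.

176/2025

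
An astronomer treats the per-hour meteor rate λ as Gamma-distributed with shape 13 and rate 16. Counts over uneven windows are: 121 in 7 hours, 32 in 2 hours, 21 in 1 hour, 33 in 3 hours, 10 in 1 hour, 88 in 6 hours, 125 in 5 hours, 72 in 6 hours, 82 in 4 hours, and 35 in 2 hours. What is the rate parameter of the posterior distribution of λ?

Total count: 121 + 32 + 21 + 33 + 10 + 88 + 125 + 72 + 82 + 35 = 619.
Total exposure: 7 + 2 + 1 + 3 + 1 + 6 + 5 + 6 + 4 + 2 = 37 hours.
Conjugate update: add total count to the shape and total exposure to the rate, giving Gamma(632, 53).

53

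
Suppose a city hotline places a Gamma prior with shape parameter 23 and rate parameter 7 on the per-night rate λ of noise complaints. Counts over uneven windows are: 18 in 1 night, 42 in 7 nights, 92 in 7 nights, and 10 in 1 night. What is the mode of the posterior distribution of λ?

8

Total count: 18 + 42 + 92 + 10 = 162.
Total exposure: 1 + 7 + 7 + 1 = 16 nights.
The Gamma prior is conjugate for the Poisson rate, so λ | data ~ Gamma(23+162, 7+16) = Gamma(185, 23).
Posterior mode = (α'−1)/β' = 184/23 = 8.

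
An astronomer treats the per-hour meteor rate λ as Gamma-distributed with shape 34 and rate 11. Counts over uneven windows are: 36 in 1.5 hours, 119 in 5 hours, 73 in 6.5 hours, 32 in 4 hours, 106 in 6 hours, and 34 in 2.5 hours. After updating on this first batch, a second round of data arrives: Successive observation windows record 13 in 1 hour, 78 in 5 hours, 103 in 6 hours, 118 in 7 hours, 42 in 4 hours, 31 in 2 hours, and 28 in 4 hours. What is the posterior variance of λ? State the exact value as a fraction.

Total count: 36 + 119 + 73 + 32 + 106 + 34 = 400.
Total exposure: 1.5 + 5 + 6.5 + 4 + 6 + 2.5 = 25.5 hours.
After the first batch: Gamma(34 + 400, 11 + 25.5) = Gamma(434, 73/2).
Total count: 13 + 78 + 103 + 118 + 42 + 31 + 28 = 413.
Total exposure: 1 + 5 + 6 + 7 + 4 + 2 + 4 = 29 hours.
After the second batch: Gamma(434 + 413, 73/2 + 29) = Gamma(847, 131/2).
Posterior variance = α'/β'² = 847/(17161/4) = 3388/17161.

3388/17161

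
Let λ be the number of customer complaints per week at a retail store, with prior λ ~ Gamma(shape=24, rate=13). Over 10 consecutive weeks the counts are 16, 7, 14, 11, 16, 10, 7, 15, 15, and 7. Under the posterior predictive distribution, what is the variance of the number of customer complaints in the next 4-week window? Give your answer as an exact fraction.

15336/529

Total count: 16 + 7 + 14 + 11 + 16 + 10 + 7 + 15 + 15 + 7 = 118.
Total exposure: 10 weeks.
The Gamma prior is conjugate for the Poisson rate, so λ | data ~ Gamma(24+118, 13+10) = Gamma(142, 23).
The posterior predictive for a window of length T is Negative Binomial with variance T·α'·(β'+T)/β'² = 4·142·27/529 = 15336/529.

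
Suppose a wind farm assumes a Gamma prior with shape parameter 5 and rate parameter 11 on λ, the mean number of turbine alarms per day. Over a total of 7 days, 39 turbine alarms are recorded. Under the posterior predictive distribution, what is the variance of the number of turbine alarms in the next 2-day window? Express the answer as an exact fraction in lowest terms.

Total count 39 over total exposure 7 days.
Conjugate update: add total count to the shape and total exposure to the rate, giving Gamma(44, 18).
The posterior predictive for a window of length T is Negative Binomial with variance T·α'·(β'+T)/β'² = 2·44·20/324 = 440/81.

440/81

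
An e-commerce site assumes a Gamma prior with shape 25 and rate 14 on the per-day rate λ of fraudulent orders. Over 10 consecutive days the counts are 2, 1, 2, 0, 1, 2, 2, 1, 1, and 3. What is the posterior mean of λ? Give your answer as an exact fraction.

Total count: 2 + 1 + 2 + 0 + 1 + 2 + 2 + 1 + 1 + 3 = 15.
Total exposure: 10 days.
Gamma(α, β) with Poisson data over total exposure Σt gives posterior Gamma(α+Σx, β+Σt) = Gamma(40, 24).
Posterior mean = α'/β' = 40/24 = 5/3.

5/3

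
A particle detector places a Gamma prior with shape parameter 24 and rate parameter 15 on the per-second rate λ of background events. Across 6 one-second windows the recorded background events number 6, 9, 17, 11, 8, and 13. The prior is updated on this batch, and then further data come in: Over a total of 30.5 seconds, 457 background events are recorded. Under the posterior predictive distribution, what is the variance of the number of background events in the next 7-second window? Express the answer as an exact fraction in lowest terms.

Total count: 6 + 9 + 17 + 11 + 8 + 13 = 64.
Total exposure: 6 seconds.
After the first batch: Gamma(24 + 64, 15 + 6) = Gamma(88, 21).
Total count 457 over total exposure 30.5 seconds.
After the second batch: Gamma(88 + 457, 21 + 30.5) = Gamma(545, 103/2).
The posterior predictive for a window of length T is Negative Binomial with variance T·α'·(β'+T)/β'² = 7·545·(117/2)/(10609/4) = 892710/10609.

892710/10609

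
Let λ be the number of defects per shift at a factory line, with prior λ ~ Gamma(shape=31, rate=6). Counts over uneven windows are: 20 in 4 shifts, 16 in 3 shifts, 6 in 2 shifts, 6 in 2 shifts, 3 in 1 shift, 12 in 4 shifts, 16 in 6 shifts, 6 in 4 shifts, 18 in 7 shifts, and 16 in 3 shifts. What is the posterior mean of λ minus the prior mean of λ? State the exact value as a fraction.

Total count: 20 + 16 + 6 + 6 + 3 + 12 + 16 + 6 + 18 + 16 = 119.
Total exposure: 4 + 3 + 2 + 2 + 1 + 4 + 6 + 4 + 7 + 3 = 36 shifts.
Gamma(α, β) with Poisson data over total exposure Σt gives posterior Gamma(α+Σx, β+Σt) = Gamma(150, 42).
Posterior mean = 150/42 = 25/7; prior mean = 31/6 = 31/6. Difference = 25/7 − 31/6 = -67/42.

-67/42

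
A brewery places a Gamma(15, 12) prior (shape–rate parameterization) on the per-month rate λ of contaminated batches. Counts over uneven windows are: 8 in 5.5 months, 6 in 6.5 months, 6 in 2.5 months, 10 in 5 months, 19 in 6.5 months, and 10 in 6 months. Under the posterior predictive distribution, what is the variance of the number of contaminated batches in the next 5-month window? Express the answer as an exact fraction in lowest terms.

9065/968

Total count: 8 + 6 + 6 + 10 + 19 + 10 = 59.
Total exposure: 5.5 + 6.5 + 2.5 + 5 + 6.5 + 6 = 32 months.
Conjugate update: add total count to the shape and total exposure to the rate, giving Gamma(74, 44).
The posterior predictive for a window of length T is Negative Binomial with variance T·α'·(β'+T)/β'² = 5·74·49/1936 = 9065/968.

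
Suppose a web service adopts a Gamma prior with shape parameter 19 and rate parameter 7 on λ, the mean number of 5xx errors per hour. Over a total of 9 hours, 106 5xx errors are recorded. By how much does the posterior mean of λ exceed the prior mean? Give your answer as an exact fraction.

571/112

Total count 106 over total exposure 9 hours.
Conjugate update: add total count to the shape and total exposure to the rate, giving Gamma(125, 16).
Posterior mean = 125/16 = 125/16; prior mean = 19/7 = 19/7. Difference = 125/16 − 19/7 = 571/112.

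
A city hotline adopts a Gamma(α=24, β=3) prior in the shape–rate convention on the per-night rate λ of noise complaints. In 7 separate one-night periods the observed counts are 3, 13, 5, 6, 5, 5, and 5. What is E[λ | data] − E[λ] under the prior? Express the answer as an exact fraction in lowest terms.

-7/5

Total count: 3 + 13 + 5 + 6 + 5 + 5 + 5 = 42.
Total exposure: 7 nights.
Posterior: α' = 24 + 42 = 66, β' = 3 + 7 = 10.
Posterior mean = 66/10 = 33/5; prior mean = 24/3 = 8. Difference = 33/5 − 8 = -7/5.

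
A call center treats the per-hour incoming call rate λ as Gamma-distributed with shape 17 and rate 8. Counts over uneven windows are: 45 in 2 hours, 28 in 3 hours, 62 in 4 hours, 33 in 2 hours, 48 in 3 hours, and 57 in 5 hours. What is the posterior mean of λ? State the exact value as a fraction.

Total count: 45 + 28 + 62 + 33 + 48 + 57 = 273.
Total exposure: 2 + 3 + 4 + 2 + 3 + 5 = 19 hours.
Posterior: α' = 17 + 273 = 290, β' = 8 + 19 = 27.
Posterior mean = α'/β' = 290/27.

290/27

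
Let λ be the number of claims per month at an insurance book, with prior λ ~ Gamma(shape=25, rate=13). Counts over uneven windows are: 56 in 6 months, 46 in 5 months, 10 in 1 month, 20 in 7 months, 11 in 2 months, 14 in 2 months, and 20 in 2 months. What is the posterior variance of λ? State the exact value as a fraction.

101/722

Total count: 56 + 46 + 10 + 20 + 11 + 14 + 20 = 177.
Total exposure: 6 + 5 + 1 + 7 + 2 + 2 + 2 = 25 months.
Posterior: α' = 25 + 177 = 202, β' = 13 + 25 = 38.
Posterior variance = α'/β'² = 202/1444 = 101/722.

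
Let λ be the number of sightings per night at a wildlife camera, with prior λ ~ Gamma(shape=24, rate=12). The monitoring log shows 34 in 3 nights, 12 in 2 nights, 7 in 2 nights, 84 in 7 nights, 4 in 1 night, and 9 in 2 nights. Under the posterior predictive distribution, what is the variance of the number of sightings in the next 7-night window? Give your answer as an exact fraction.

1512/29

Total count: 34 + 12 + 7 + 84 + 4 + 9 = 150.
Total exposure: 3 + 2 + 2 + 7 + 1 + 2 = 17 nights.
The Gamma prior is conjugate for the Poisson rate, so λ | data ~ Gamma(24+150, 12+17) = Gamma(174, 29).
The posterior predictive for a window of length T is Negative Binomial with variance T·α'·(β'+T)/β'² = 7·174·36/841 = 1512/29.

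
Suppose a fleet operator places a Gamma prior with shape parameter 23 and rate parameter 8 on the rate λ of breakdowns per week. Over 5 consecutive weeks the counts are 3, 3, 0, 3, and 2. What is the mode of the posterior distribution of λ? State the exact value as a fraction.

Total count: 3 + 3 + 0 + 3 + 2 = 11.
Total exposure: 5 weeks.
Gamma(α, β) with Poisson data over total exposure Σt gives posterior Gamma(α+Σx, β+Σt) = Gamma(34, 13).
Posterior mode = (α'−1)/β' = 33/13.

33/13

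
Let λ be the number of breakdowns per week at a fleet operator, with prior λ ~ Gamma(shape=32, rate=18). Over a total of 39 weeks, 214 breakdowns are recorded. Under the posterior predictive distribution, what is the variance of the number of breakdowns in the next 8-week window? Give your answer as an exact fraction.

Total count 214 over total exposure 39 weeks.
Conjugate update: add total count to the shape and total exposure to the rate, giving Gamma(246, 57).
The posterior predictive for a window of length T is Negative Binomial with variance T·α'·(β'+T)/β'² = 8·246·65/3249 = 42640/1083.

42640/1083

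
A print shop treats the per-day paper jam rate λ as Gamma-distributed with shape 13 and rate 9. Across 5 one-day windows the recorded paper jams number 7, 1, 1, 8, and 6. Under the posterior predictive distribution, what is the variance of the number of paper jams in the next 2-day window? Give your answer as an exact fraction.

Total count: 7 + 1 + 1 + 8 + 6 = 23.
Total exposure: 5 days.
Gamma(α, β) with Poisson data over total exposure Σt gives posterior Gamma(α+Σx, β+Σt) = Gamma(36, 14).
The posterior predictive for a window of length T is Negative Binomial with variance T·α'·(β'+T)/β'² = 2·36·16/196 = 288/49.

288/49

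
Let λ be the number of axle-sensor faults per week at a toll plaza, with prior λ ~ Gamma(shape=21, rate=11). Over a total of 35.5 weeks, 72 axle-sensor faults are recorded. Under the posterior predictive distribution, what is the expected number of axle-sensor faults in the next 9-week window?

18

Total count 72 over total exposure 35.5 weeks.
Conjugate update: add total count to the shape and total exposure to the rate, giving Gamma(93, 93/2).
Predictive mean over a 9-week window = T·E[λ|data] = 9·93/(93/2) = 18.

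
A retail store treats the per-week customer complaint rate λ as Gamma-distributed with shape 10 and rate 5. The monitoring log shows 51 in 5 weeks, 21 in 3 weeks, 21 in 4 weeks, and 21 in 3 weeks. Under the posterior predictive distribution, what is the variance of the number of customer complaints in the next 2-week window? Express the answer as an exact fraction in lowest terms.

Total count: 51 + 21 + 21 + 21 = 114.
Total exposure: 5 + 3 + 4 + 3 = 15 weeks.
Posterior: α' = 10 + 114 = 124, β' = 5 + 15 = 20.
The posterior predictive for a window of length T is Negative Binomial with variance T·α'·(β'+T)/β'² = 2·124·22/400 = 341/25.

341/25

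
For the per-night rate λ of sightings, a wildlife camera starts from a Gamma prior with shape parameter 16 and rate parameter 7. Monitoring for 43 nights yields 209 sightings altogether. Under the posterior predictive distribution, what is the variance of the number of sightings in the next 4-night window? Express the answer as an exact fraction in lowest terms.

486/25

Total count 209 over total exposure 43 nights.
Gamma(α, β) with Poisson data over total exposure Σt gives posterior Gamma(α+Σx, β+Σt) = Gamma(225, 50).
The posterior predictive for a window of length T is Negative Binomial with variance T·α'·(β'+T)/β'² = 4·225·54/2500 = 486/25.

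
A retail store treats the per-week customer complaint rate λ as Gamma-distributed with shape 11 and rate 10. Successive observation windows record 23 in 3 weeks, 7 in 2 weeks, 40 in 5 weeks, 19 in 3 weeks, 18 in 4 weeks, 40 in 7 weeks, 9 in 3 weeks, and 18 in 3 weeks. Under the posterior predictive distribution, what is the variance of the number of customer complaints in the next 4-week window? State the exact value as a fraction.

Total count: 23 + 7 + 40 + 19 + 18 + 40 + 9 + 18 = 174.
Total exposure: 3 + 2 + 5 + 3 + 4 + 7 + 3 + 3 = 30 weeks.
Gamma(α, β) with Poisson data over total exposure Σt gives posterior Gamma(α+Σx, β+Σt) = Gamma(185, 40).
The posterior predictive for a window of length T is Negative Binomial with variance T·α'·(β'+T)/β'² = 4·185·44/1600 = 407/20.

407/20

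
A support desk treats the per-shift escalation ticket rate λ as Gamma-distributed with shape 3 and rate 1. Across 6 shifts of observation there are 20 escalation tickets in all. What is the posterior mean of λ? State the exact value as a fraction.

Total count 20 over total exposure 6 shifts.
Posterior: α' = 3 + 20 = 23, β' = 1 + 6 = 7.
Posterior mean = α'/β' = 23/7.

23/7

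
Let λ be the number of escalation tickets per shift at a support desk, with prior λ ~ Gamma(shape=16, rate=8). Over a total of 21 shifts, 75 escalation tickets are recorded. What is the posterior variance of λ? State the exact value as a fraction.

91/841

Total count 75 over total exposure 21 shifts.
The Gamma prior is conjugate for the Poisson rate, so λ | data ~ Gamma(16+75, 8+21) = Gamma(91, 29).
Posterior variance = α'/β'² = 91/841.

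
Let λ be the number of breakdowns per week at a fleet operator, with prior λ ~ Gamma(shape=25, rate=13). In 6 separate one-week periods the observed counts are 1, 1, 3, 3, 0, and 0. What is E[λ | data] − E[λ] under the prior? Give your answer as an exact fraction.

Total count: 1 + 1 + 3 + 3 + 0 + 0 = 8.
Total exposure: 6 weeks.
Gamma(α, β) with Poisson data over total exposure Σt gives posterior Gamma(α+Σx, β+Σt) = Gamma(33, 19).
Posterior mean = 33/19 = 33/19; prior mean = 25/13 = 25/13. Difference = 33/19 − 25/13 = -46/247.

-46/247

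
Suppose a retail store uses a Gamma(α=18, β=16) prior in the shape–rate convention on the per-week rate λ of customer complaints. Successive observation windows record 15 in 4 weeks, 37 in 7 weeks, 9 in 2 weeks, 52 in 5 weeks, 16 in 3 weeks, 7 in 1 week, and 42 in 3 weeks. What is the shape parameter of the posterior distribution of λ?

196

Total count: 15 + 37 + 9 + 52 + 16 + 7 + 42 = 178.
Total exposure: 4 + 7 + 2 + 5 + 3 + 1 + 3 = 25 weeks.
Posterior: α' = 18 + 178 = 196, β' = 16 + 25 = 41.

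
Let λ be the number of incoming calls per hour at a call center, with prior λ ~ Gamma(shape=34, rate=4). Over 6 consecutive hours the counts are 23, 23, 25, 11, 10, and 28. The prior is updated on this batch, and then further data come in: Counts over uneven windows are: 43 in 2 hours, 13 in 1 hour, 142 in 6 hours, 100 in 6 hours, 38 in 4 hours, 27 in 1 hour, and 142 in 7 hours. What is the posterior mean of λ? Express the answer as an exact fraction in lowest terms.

659/37

Total count: 23 + 23 + 25 + 11 + 10 + 28 = 120.
Total exposure: 6 hours.
After the first batch: Gamma(34 + 120, 4 + 6) = Gamma(154, 10).
Total count: 43 + 13 + 142 + 100 + 38 + 27 + 142 = 505.
Total exposure: 2 + 1 + 6 + 6 + 4 + 1 + 7 = 27 hours.
After the second batch: Gamma(154 + 505, 10 + 27) = Gamma(659, 37).
Posterior mean = α'/β' = 659/37.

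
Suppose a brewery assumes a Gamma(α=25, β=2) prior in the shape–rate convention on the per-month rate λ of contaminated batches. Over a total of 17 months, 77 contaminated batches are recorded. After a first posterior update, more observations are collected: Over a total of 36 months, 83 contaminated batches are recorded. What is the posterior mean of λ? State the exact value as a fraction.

Total count 77 over total exposure 17 months.
After the first batch: Gamma(25 + 77, 2 + 17) = Gamma(102, 19).
Total count 83 over total exposure 36 months.
After the second batch: Gamma(102 + 83, 19 + 36) = Gamma(185, 55).
Posterior mean = α'/β' = 185/55 = 37/11.

37/11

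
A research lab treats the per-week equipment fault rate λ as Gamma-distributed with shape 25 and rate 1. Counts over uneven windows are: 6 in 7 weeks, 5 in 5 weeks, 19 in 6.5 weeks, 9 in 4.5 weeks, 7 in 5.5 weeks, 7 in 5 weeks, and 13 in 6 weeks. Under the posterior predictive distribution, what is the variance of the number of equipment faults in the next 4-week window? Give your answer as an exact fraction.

Total count: 6 + 5 + 19 + 9 + 7 + 7 + 13 = 66.
Total exposure: 7 + 5 + 6.5 + 4.5 + 5.5 + 5 + 6 = 39.5 weeks.
Gamma(α, β) with Poisson data over total exposure Σt gives posterior Gamma(α+Σx, β+Σt) = Gamma(91, 81/2).
The posterior predictive for a window of length T is Negative Binomial with variance T·α'·(β'+T)/β'² = 4·91·(89/2)/(6561/4) = 64792/6561.

64792/6561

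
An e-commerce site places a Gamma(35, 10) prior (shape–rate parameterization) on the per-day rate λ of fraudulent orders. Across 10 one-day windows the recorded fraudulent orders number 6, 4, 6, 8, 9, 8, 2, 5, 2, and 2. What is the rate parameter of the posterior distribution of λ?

Total count: 6 + 4 + 6 + 8 + 9 + 8 + 2 + 5 + 2 + 2 = 52.
Total exposure: 10 days.
Posterior: α' = 35 + 52 = 87, β' = 10 + 10 = 20.

20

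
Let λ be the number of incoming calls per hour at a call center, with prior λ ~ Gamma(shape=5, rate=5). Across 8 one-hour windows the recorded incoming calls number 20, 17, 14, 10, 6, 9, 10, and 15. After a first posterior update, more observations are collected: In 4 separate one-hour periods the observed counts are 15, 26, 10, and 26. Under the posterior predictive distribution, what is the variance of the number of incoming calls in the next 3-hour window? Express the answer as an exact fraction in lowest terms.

10980/289

Total count: 20 + 17 + 14 + 10 + 6 + 9 + 10 + 15 = 101.
Total exposure: 8 hours.
After the first batch: Gamma(5 + 101, 5 + 8) = Gamma(106, 13).
Total count: 15 + 26 + 10 + 26 = 77.
Total exposure: 4 hours.
After the second batch: Gamma(106 + 77, 13 + 4) = Gamma(183, 17).
The posterior predictive for a window of length T is Negative Binomial with variance T·α'·(β'+T)/β'² = 3·183·20/289 = 10980/289.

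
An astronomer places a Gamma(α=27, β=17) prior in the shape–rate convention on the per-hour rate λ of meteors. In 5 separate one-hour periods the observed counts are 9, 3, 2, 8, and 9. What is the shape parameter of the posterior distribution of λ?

Total count: 9 + 3 + 2 + 8 + 9 = 31.
Total exposure: 5 hours.
By Gamma–Poisson conjugacy, the posterior is Gamma(α + Σx, β + Σt) = Gamma(27 + 31, 17 + 5) = Gamma(58, 22).

58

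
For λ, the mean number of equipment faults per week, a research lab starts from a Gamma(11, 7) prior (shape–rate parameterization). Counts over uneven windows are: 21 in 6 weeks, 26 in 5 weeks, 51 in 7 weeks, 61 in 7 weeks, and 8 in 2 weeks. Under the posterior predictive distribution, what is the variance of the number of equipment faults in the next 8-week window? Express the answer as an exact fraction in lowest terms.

14952/289

Total count: 21 + 26 + 51 + 61 + 8 = 167.
Total exposure: 6 + 5 + 7 + 7 + 2 = 27 weeks.
Posterior: α' = 11 + 167 = 178, β' = 7 + 27 = 34.
The posterior predictive for a window of length T is Negative Binomial with variance T·α'·(β'+T)/β'² = 8·178·42/1156 = 14952/289.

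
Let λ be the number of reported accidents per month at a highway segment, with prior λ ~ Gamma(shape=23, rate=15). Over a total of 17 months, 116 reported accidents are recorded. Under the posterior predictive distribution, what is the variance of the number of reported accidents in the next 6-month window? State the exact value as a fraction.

7923/256

Total count 116 over total exposure 17 months.
The Gamma prior is conjugate for the Poisson rate, so λ | data ~ Gamma(23+116, 15+17) = Gamma(139, 32).
The posterior predictive for a window of length T is Negative Binomial with variance T·α'·(β'+T)/β'² = 6·139·38/1024 = 7923/256.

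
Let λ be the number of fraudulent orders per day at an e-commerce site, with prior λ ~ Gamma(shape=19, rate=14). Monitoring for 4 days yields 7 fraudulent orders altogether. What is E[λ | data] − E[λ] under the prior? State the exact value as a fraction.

Total count 7 over total exposure 4 days.
Gamma(α, β) with Poisson data over total exposure Σt gives posterior Gamma(α+Σx, β+Σt) = Gamma(26, 18).
Posterior mean = 26/18 = 13/9; prior mean = 19/14 = 19/14. Difference = 13/9 − 19/14 = 11/126.

11/126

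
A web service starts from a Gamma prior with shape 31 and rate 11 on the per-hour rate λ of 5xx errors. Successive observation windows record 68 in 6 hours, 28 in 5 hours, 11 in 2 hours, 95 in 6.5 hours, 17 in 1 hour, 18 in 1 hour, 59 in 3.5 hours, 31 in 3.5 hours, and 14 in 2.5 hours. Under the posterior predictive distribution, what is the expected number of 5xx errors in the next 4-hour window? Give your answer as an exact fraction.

248/7

Total count: 68 + 28 + 11 + 95 + 17 + 18 + 59 + 31 + 14 = 341.
Total exposure: 6 + 5 + 2 + 6.5 + 1 + 1 + 3.5 + 3.5 + 2.5 = 31 hours.
By Gamma–Poisson conjugacy, the posterior is Gamma(α + Σx, β + Σt) = Gamma(31 + 341, 11 + 31) = Gamma(372, 42).
Predictive mean over a 4-hour window = T·E[λ|data] = 4·372/42 = 248/7.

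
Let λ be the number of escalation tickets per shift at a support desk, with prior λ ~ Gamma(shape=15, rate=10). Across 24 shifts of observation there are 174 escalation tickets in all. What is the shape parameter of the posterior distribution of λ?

Total count 174 over total exposure 24 shifts.
Conjugate update: add total count to the shape and total exposure to the rate, giving Gamma(189, 34).

189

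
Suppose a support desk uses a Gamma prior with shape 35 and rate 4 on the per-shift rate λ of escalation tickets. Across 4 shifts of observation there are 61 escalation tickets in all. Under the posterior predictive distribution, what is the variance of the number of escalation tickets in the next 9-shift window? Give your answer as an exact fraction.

459/2

Total count 61 over total exposure 4 shifts.
Gamma(α, β) with Poisson data over total exposure Σt gives posterior Gamma(α+Σx, β+Σt) = Gamma(96, 8).
The posterior predictive for a window of length T is Negative Binomial with variance T·α'·(β'+T)/β'² = 9·96·17/64 = 459/2.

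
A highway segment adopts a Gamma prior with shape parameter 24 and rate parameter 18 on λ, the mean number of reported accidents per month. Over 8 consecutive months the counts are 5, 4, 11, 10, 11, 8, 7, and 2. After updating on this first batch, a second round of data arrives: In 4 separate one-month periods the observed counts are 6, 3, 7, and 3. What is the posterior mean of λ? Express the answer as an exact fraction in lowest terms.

Total count: 5 + 4 + 11 + 10 + 11 + 8 + 7 + 2 = 58.
Total exposure: 8 months.
After the first batch: Gamma(24 + 58, 18 + 8) = Gamma(82, 26).
Total count: 6 + 3 + 7 + 3 = 19.
Total exposure: 4 months.
After the second batch: Gamma(82 + 19, 26 + 4) = Gamma(101, 30).
Posterior mean = α'/β' = 101/30.

101/30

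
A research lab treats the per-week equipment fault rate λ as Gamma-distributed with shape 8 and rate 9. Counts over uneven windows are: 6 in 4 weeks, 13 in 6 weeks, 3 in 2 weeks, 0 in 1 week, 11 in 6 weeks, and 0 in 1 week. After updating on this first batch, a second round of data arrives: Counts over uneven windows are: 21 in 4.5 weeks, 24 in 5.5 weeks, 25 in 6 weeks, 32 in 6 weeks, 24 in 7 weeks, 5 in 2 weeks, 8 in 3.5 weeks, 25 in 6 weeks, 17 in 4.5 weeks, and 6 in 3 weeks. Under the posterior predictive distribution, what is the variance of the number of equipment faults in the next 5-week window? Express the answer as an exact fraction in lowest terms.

Total count: 6 + 13 + 3 + 0 + 11 + 0 = 33.
Total exposure: 4 + 6 + 2 + 1 + 6 + 1 = 20 weeks.
After the first batch: Gamma(8 + 33, 9 + 20) = Gamma(41, 29).
Total count: 21 + 24 + 25 + 32 + 24 + 5 + 8 + 25 + 17 + 6 = 187.
Total exposure: 4.5 + 5.5 + 6 + 6 + 7 + 2 + 3.5 + 6 + 4.5 + 3 = 48 weeks.
After the second batch: Gamma(41 + 187, 29 + 48) = Gamma(228, 77).
The posterior predictive for a window of length T is Negative Binomial with variance T·α'·(β'+T)/β'² = 5·228·82/5929 = 93480/5929.

93480/5929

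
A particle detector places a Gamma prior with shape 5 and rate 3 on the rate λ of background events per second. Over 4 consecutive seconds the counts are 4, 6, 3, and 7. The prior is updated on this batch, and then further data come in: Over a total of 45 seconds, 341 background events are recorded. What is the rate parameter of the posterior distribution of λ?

Total count: 4 + 6 + 3 + 7 = 20.
Total exposure: 4 seconds.
After the first batch: Gamma(5 + 20, 3 + 4) = Gamma(25, 7).
Total count 341 over total exposure 45 seconds.
After the second batch: Gamma(25 + 341, 7 + 45) = Gamma(366, 52).

52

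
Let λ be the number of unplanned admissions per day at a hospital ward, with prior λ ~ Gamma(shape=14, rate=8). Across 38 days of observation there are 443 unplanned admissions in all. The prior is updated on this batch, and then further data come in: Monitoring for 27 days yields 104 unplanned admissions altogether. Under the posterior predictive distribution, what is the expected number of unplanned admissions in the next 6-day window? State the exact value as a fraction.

Total count 443 over total exposure 38 days.
After the first batch: Gamma(14 + 443, 8 + 38) = Gamma(457, 46).
Total count 104 over total exposure 27 days.
After the second batch: Gamma(457 + 104, 46 + 27) = Gamma(561, 73).
Predictive mean over a 6-day window = T·E[λ|data] = 6·561/73 = 3366/73.

3366/73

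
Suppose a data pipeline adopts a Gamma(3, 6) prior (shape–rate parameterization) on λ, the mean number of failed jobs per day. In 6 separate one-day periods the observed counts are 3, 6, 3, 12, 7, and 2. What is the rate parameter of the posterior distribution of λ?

Total count: 3 + 6 + 3 + 12 + 7 + 2 = 33.
Total exposure: 6 days.
Posterior: α' = 3 + 33 = 36, β' = 6 + 6 = 12.

12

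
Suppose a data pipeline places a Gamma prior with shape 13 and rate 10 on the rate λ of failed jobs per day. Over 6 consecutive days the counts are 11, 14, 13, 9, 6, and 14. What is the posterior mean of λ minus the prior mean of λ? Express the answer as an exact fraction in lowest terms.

Total count: 11 + 14 + 13 + 9 + 6 + 14 = 67.
Total exposure: 6 days.
The Gamma prior is conjugate for the Poisson rate, so λ | data ~ Gamma(13+67, 10+6) = Gamma(80, 16).
Posterior mean = 80/16 = 5; prior mean = 13/10 = 13/10. Difference = 5 − 13/10 = 37/10.

37/10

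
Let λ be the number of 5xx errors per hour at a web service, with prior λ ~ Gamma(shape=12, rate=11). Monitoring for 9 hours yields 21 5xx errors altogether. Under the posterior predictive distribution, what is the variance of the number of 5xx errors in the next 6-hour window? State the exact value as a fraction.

1287/100

Total count 21 over total exposure 9 hours.
Gamma(α, β) with Poisson data over total exposure Σt gives posterior Gamma(α+Σx, β+Σt) = Gamma(33, 20).
The posterior predictive for a window of length T is Negative Binomial with variance T·α'·(β'+T)/β'² = 6·33·26/400 = 1287/100.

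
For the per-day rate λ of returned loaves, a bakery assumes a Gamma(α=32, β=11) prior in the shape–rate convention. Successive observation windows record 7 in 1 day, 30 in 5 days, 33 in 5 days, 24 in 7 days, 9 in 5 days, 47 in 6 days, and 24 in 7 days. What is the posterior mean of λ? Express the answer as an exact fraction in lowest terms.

Total count: 7 + 30 + 33 + 24 + 9 + 47 + 24 = 174.
Total exposure: 1 + 5 + 5 + 7 + 5 + 6 + 7 = 36 days.
Gamma(α, β) with Poisson data over total exposure Σt gives posterior Gamma(α+Σx, β+Σt) = Gamma(206, 47).
Posterior mean = α'/β' = 206/47.

206/47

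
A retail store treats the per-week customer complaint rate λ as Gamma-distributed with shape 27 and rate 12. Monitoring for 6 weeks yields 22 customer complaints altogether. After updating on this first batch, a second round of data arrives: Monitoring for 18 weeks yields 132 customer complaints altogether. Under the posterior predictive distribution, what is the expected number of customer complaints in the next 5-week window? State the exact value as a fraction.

905/36

Total count 22 over total exposure 6 weeks.
After the first batch: Gamma(27 + 22, 12 + 6) = Gamma(49, 18).
Total count 132 over total exposure 18 weeks.
After the second batch: Gamma(49 + 132, 18 + 18) = Gamma(181, 36).
Predictive mean over a 5-week window = T·E[λ|data] = 5·181/36 = 905/36.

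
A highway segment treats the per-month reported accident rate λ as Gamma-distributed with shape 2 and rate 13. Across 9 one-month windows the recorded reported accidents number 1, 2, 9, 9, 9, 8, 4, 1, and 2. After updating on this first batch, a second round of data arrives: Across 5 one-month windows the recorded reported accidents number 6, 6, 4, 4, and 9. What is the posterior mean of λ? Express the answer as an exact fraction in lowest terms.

76/27

Total count: 1 + 2 + 9 + 9 + 9 + 8 + 4 + 1 + 2 = 45.
Total exposure: 9 months.
After the first batch: Gamma(2 + 45, 13 + 9) = Gamma(47, 22).
Total count: 6 + 6 + 4 + 4 + 9 = 29.
Total exposure: 5 months.
After the second batch: Gamma(47 + 29, 22 + 5) = Gamma(76, 27).
Posterior mean = α'/β' = 76/27.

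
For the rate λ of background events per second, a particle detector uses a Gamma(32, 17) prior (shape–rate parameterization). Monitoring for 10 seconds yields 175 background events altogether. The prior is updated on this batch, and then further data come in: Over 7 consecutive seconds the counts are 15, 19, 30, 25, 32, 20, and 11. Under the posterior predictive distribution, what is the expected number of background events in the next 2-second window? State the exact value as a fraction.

359/17

Total count 175 over total exposure 10 seconds.
After the first batch: Gamma(32 + 175, 17 + 10) = Gamma(207, 27).
Total count: 15 + 19 + 30 + 25 + 32 + 20 + 11 = 152.
Total exposure: 7 seconds.
After the second batch: Gamma(207 + 152, 27 + 7) = Gamma(359, 34).
Predictive mean over a 2-second window = T·E[λ|data] = 2·359/34 = 359/17.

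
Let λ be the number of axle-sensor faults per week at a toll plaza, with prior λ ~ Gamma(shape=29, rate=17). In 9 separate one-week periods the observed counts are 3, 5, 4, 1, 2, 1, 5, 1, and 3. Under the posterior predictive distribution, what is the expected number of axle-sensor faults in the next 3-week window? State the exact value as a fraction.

81/13

Total count: 3 + 5 + 4 + 1 + 2 + 1 + 5 + 1 + 3 = 25.
Total exposure: 9 weeks.
Conjugate update: add total count to the shape and total exposure to the rate, giving Gamma(54, 26).
Predictive mean over a 3-week window = T·E[λ|data] = 3·54/26 = 81/13.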